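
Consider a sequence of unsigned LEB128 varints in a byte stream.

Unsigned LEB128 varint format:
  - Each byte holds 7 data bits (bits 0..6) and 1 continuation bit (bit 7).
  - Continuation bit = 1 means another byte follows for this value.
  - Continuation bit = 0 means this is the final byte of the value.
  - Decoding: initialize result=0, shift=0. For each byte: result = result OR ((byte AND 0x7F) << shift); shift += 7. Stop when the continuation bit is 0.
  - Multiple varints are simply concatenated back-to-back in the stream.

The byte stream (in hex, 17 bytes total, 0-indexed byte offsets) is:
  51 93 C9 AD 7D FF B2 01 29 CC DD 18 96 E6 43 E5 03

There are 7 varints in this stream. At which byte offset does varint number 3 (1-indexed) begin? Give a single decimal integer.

Answer: 5

Derivation:
  byte[0]=0x51 cont=0 payload=0x51=81: acc |= 81<<0 -> acc=81 shift=7 [end]
Varint 1: bytes[0:1] = 51 -> value 81 (1 byte(s))
  byte[1]=0x93 cont=1 payload=0x13=19: acc |= 19<<0 -> acc=19 shift=7
  byte[2]=0xC9 cont=1 payload=0x49=73: acc |= 73<<7 -> acc=9363 shift=14
  byte[3]=0xAD cont=1 payload=0x2D=45: acc |= 45<<14 -> acc=746643 shift=21
  byte[4]=0x7D cont=0 payload=0x7D=125: acc |= 125<<21 -> acc=262890643 shift=28 [end]
Varint 2: bytes[1:5] = 93 C9 AD 7D -> value 262890643 (4 byte(s))
  byte[5]=0xFF cont=1 payload=0x7F=127: acc |= 127<<0 -> acc=127 shift=7
  byte[6]=0xB2 cont=1 payload=0x32=50: acc |= 50<<7 -> acc=6527 shift=14
  byte[7]=0x01 cont=0 payload=0x01=1: acc |= 1<<14 -> acc=22911 shift=21 [end]
Varint 3: bytes[5:8] = FF B2 01 -> value 22911 (3 byte(s))
  byte[8]=0x29 cont=0 payload=0x29=41: acc |= 41<<0 -> acc=41 shift=7 [end]
Varint 4: bytes[8:9] = 29 -> value 41 (1 byte(s))
  byte[9]=0xCC cont=1 payload=0x4C=76: acc |= 76<<0 -> acc=76 shift=7
  byte[10]=0xDD cont=1 payload=0x5D=93: acc |= 93<<7 -> acc=11980 shift=14
  byte[11]=0x18 cont=0 payload=0x18=24: acc |= 24<<14 -> acc=405196 shift=21 [end]
Varint 5: bytes[9:12] = CC DD 18 -> value 405196 (3 byte(s))
  byte[12]=0x96 cont=1 payload=0x16=22: acc |= 22<<0 -> acc=22 shift=7
  byte[13]=0xE6 cont=1 payload=0x66=102: acc |= 102<<7 -> acc=13078 shift=14
  byte[14]=0x43 cont=0 payload=0x43=67: acc |= 67<<14 -> acc=1110806 shift=21 [end]
Varint 6: bytes[12:15] = 96 E6 43 -> value 1110806 (3 byte(s))
  byte[15]=0xE5 cont=1 payload=0x65=101: acc |= 101<<0 -> acc=101 shift=7
  byte[16]=0x03 cont=0 payload=0x03=3: acc |= 3<<7 -> acc=485 shift=14 [end]
Varint 7: bytes[15:17] = E5 03 -> value 485 (2 byte(s))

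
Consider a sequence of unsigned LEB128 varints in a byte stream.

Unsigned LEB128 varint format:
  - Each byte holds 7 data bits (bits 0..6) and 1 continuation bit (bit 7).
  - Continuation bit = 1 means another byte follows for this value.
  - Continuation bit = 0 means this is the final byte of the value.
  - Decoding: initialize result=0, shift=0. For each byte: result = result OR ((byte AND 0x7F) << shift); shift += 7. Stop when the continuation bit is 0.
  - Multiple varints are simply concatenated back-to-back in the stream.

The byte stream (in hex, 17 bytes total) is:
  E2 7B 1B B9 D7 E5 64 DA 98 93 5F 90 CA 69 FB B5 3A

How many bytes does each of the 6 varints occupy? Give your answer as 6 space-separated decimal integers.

  byte[0]=0xE2 cont=1 payload=0x62=98: acc |= 98<<0 -> acc=98 shift=7
  byte[1]=0x7B cont=0 payload=0x7B=123: acc |= 123<<7 -> acc=15842 shift=14 [end]
Varint 1: bytes[0:2] = E2 7B -> value 15842 (2 byte(s))
  byte[2]=0x1B cont=0 payload=0x1B=27: acc |= 27<<0 -> acc=27 shift=7 [end]
Varint 2: bytes[2:3] = 1B -> value 27 (1 byte(s))
  byte[3]=0xB9 cont=1 payload=0x39=57: acc |= 57<<0 -> acc=57 shift=7
  byte[4]=0xD7 cont=1 payload=0x57=87: acc |= 87<<7 -> acc=11193 shift=14
  byte[5]=0xE5 cont=1 payload=0x65=101: acc |= 101<<14 -> acc=1665977 shift=21
  byte[6]=0x64 cont=0 payload=0x64=100: acc |= 100<<21 -> acc=211381177 shift=28 [end]
Varint 3: bytes[3:7] = B9 D7 E5 64 -> value 211381177 (4 byte(s))
  byte[7]=0xDA cont=1 payload=0x5A=90: acc |= 90<<0 -> acc=90 shift=7
  byte[8]=0x98 cont=1 payload=0x18=24: acc |= 24<<7 -> acc=3162 shift=14
  byte[9]=0x93 cont=1 payload=0x13=19: acc |= 19<<14 -> acc=314458 shift=21
  byte[10]=0x5F cont=0 payload=0x5F=95: acc |= 95<<21 -> acc=199543898 shift=28 [end]
Varint 4: bytes[7:11] = DA 98 93 5F -> value 199543898 (4 byte(s))
  byte[11]=0x90 cont=1 payload=0x10=16: acc |= 16<<0 -> acc=16 shift=7
  byte[12]=0xCA cont=1 payload=0x4A=74: acc |= 74<<7 -> acc=9488 shift=14
  byte[13]=0x69 cont=0 payload=0x69=105: acc |= 105<<14 -> acc=1729808 shift=21 [end]
Varint 5: bytes[11:14] = 90 CA 69 -> value 1729808 (3 byte(s))
  byte[14]=0xFB cont=1 payload=0x7B=123: acc |= 123<<0 -> acc=123 shift=7
  byte[15]=0xB5 cont=1 payload=0x35=53: acc |= 53<<7 -> acc=6907 shift=14
  byte[16]=0x3A cont=0 payload=0x3A=58: acc |= 58<<14 -> acc=957179 shift=21 [end]
Varint 6: bytes[14:17] = FB B5 3A -> value 957179 (3 byte(s))

Answer: 2 1 4 4 3 3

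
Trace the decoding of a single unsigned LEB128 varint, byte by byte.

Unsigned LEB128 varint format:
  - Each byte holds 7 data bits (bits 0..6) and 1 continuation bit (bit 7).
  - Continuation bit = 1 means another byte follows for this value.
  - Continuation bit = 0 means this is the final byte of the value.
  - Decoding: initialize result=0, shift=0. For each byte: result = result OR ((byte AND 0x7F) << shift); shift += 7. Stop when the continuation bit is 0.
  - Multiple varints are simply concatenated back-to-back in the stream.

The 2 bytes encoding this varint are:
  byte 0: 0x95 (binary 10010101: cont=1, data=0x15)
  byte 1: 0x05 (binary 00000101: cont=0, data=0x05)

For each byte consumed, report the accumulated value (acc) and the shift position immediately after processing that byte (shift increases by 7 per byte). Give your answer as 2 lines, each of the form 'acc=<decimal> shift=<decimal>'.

Answer: acc=21 shift=7
acc=661 shift=14

Derivation:
byte 0=0x95: payload=0x15=21, contrib = 21<<0 = 21; acc -> 21, shift -> 7
byte 1=0x05: payload=0x05=5, contrib = 5<<7 = 640; acc -> 661, shift -> 14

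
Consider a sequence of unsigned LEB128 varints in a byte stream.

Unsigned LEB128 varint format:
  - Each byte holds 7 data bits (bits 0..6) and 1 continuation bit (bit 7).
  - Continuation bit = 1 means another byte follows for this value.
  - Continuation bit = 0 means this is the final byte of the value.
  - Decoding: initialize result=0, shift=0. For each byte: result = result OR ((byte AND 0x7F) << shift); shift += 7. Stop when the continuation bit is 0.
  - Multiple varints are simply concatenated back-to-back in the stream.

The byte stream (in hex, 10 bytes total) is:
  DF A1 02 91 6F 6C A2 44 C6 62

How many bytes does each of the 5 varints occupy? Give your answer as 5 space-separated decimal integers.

Answer: 3 2 1 2 2

Derivation:
  byte[0]=0xDF cont=1 payload=0x5F=95: acc |= 95<<0 -> acc=95 shift=7
  byte[1]=0xA1 cont=1 payload=0x21=33: acc |= 33<<7 -> acc=4319 shift=14
  byte[2]=0x02 cont=0 payload=0x02=2: acc |= 2<<14 -> acc=37087 shift=21 [end]
Varint 1: bytes[0:3] = DF A1 02 -> value 37087 (3 byte(s))
  byte[3]=0x91 cont=1 payload=0x11=17: acc |= 17<<0 -> acc=17 shift=7
  byte[4]=0x6F cont=0 payload=0x6F=111: acc |= 111<<7 -> acc=14225 shift=14 [end]
Varint 2: bytes[3:5] = 91 6F -> value 14225 (2 byte(s))
  byte[5]=0x6C cont=0 payload=0x6C=108: acc |= 108<<0 -> acc=108 shift=7 [end]
Varint 3: bytes[5:6] = 6C -> value 108 (1 byte(s))
  byte[6]=0xA2 cont=1 payload=0x22=34: acc |= 34<<0 -> acc=34 shift=7
  byte[7]=0x44 cont=0 payload=0x44=68: acc |= 68<<7 -> acc=8738 shift=14 [end]
Varint 4: bytes[6:8] = A2 44 -> value 8738 (2 byte(s))
  byte[8]=0xC6 cont=1 payload=0x46=70: acc |= 70<<0 -> acc=70 shift=7
  byte[9]=0x62 cont=0 payload=0x62=98: acc |= 98<<7 -> acc=12614 shift=14 [end]
Varint 5: bytes[8:10] = C6 62 -> value 12614 (2 byte(s))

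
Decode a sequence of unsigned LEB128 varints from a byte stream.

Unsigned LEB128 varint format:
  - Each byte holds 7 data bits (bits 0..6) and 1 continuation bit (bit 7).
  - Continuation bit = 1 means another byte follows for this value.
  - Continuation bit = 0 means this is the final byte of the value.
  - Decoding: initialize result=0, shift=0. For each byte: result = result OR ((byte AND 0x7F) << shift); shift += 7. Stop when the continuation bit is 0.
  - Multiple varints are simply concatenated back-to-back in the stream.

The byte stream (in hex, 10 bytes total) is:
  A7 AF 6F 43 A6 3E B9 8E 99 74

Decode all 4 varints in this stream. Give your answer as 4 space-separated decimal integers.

Answer: 1824679 67 7974 243681081

Derivation:
  byte[0]=0xA7 cont=1 payload=0x27=39: acc |= 39<<0 -> acc=39 shift=7
  byte[1]=0xAF cont=1 payload=0x2F=47: acc |= 47<<7 -> acc=6055 shift=14
  byte[2]=0x6F cont=0 payload=0x6F=111: acc |= 111<<14 -> acc=1824679 shift=21 [end]
Varint 1: bytes[0:3] = A7 AF 6F -> value 1824679 (3 byte(s))
  byte[3]=0x43 cont=0 payload=0x43=67: acc |= 67<<0 -> acc=67 shift=7 [end]
Varint 2: bytes[3:4] = 43 -> value 67 (1 byte(s))
  byte[4]=0xA6 cont=1 payload=0x26=38: acc |= 38<<0 -> acc=38 shift=7
  byte[5]=0x3E cont=0 payload=0x3E=62: acc |= 62<<7 -> acc=7974 shift=14 [end]
Varint 3: bytes[4:6] = A6 3E -> value 7974 (2 byte(s))
  byte[6]=0xB9 cont=1 payload=0x39=57: acc |= 57<<0 -> acc=57 shift=7
  byte[7]=0x8E cont=1 payload=0x0E=14: acc |= 14<<7 -> acc=1849 shift=14
  byte[8]=0x99 cont=1 payload=0x19=25: acc |= 25<<14 -> acc=411449 shift=21
  byte[9]=0x74 cont=0 payload=0x74=116: acc |= 116<<21 -> acc=243681081 shift=28 [end]
Varint 4: bytes[6:10] = B9 8E 99 74 -> value 243681081 (4 byte(s))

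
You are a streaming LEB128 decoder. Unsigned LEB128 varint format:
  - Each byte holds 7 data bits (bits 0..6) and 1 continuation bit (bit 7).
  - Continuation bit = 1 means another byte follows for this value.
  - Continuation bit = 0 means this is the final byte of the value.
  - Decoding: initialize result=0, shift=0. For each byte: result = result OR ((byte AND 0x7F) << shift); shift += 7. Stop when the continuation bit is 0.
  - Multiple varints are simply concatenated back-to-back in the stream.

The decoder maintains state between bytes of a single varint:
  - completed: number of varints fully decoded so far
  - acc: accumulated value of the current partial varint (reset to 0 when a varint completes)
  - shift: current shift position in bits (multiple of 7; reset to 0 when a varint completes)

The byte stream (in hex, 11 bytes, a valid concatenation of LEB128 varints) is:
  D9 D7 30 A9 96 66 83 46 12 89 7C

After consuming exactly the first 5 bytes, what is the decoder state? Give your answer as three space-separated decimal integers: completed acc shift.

Answer: 1 2857 14

Derivation:
byte[0]=0xD9 cont=1 payload=0x59: acc |= 89<<0 -> completed=0 acc=89 shift=7
byte[1]=0xD7 cont=1 payload=0x57: acc |= 87<<7 -> completed=0 acc=11225 shift=14
byte[2]=0x30 cont=0 payload=0x30: varint #1 complete (value=797657); reset -> completed=1 acc=0 shift=0
byte[3]=0xA9 cont=1 payload=0x29: acc |= 41<<0 -> completed=1 acc=41 shift=7
byte[4]=0x96 cont=1 payload=0x16: acc |= 22<<7 -> completed=1 acc=2857 shift=14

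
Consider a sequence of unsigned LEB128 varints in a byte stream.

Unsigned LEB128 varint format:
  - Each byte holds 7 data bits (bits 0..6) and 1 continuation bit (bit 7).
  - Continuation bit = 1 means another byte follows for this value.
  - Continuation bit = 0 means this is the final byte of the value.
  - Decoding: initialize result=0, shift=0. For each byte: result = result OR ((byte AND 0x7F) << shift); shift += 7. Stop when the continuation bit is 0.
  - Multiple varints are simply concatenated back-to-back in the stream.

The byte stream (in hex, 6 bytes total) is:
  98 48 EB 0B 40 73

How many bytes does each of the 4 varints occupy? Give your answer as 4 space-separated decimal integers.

  byte[0]=0x98 cont=1 payload=0x18=24: acc |= 24<<0 -> acc=24 shift=7
  byte[1]=0x48 cont=0 payload=0x48=72: acc |= 72<<7 -> acc=9240 shift=14 [end]
Varint 1: bytes[0:2] = 98 48 -> value 9240 (2 byte(s))
  byte[2]=0xEB cont=1 payload=0x6B=107: acc |= 107<<0 -> acc=107 shift=7
  byte[3]=0x0B cont=0 payload=0x0B=11: acc |= 11<<7 -> acc=1515 shift=14 [end]
Varint 2: bytes[2:4] = EB 0B -> value 1515 (2 byte(s))
  byte[4]=0x40 cont=0 payload=0x40=64: acc |= 64<<0 -> acc=64 shift=7 [end]
Varint 3: bytes[4:5] = 40 -> value 64 (1 byte(s))
  byte[5]=0x73 cont=0 payload=0x73=115: acc |= 115<<0 -> acc=115 shift=7 [end]
Varint 4: bytes[5:6] = 73 -> value 115 (1 byte(s))

Answer: 2 2 1 1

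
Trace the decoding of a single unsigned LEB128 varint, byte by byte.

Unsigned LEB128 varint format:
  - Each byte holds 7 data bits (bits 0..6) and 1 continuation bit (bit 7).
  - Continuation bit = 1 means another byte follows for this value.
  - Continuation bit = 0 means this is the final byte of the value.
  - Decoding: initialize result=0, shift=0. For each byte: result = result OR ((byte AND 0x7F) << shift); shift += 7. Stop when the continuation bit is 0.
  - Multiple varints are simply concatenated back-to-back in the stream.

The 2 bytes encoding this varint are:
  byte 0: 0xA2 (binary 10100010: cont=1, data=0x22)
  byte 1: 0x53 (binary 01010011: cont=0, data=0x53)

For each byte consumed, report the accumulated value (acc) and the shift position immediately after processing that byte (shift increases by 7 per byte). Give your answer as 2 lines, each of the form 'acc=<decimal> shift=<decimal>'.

Answer: acc=34 shift=7
acc=10658 shift=14

Derivation:
byte 0=0xA2: payload=0x22=34, contrib = 34<<0 = 34; acc -> 34, shift -> 7
byte 1=0x53: payload=0x53=83, contrib = 83<<7 = 10624; acc -> 10658, shift -> 14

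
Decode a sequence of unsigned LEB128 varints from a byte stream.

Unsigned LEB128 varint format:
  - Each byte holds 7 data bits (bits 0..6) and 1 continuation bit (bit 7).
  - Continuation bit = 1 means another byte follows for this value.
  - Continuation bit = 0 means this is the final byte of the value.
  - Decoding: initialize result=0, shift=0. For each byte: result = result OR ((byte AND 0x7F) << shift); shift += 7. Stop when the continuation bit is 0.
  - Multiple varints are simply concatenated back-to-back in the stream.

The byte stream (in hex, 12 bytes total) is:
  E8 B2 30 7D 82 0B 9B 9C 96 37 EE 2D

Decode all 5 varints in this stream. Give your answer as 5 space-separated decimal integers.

  byte[0]=0xE8 cont=1 payload=0x68=104: acc |= 104<<0 -> acc=104 shift=7
  byte[1]=0xB2 cont=1 payload=0x32=50: acc |= 50<<7 -> acc=6504 shift=14
  byte[2]=0x30 cont=0 payload=0x30=48: acc |= 48<<14 -> acc=792936 shift=21 [end]
Varint 1: bytes[0:3] = E8 B2 30 -> value 792936 (3 byte(s))
  byte[3]=0x7D cont=0 payload=0x7D=125: acc |= 125<<0 -> acc=125 shift=7 [end]
Varint 2: bytes[3:4] = 7D -> value 125 (1 byte(s))
  byte[4]=0x82 cont=1 payload=0x02=2: acc |= 2<<0 -> acc=2 shift=7
  byte[5]=0x0B cont=0 payload=0x0B=11: acc |= 11<<7 -> acc=1410 shift=14 [end]
Varint 3: bytes[4:6] = 82 0B -> value 1410 (2 byte(s))
  byte[6]=0x9B cont=1 payload=0x1B=27: acc |= 27<<0 -> acc=27 shift=7
  byte[7]=0x9C cont=1 payload=0x1C=28: acc |= 28<<7 -> acc=3611 shift=14
  byte[8]=0x96 cont=1 payload=0x16=22: acc |= 22<<14 -> acc=364059 shift=21
  byte[9]=0x37 cont=0 payload=0x37=55: acc |= 55<<21 -> acc=115707419 shift=28 [end]
Varint 4: bytes[6:10] = 9B 9C 96 37 -> value 115707419 (4 byte(s))
  byte[10]=0xEE cont=1 payload=0x6E=110: acc |= 110<<0 -> acc=110 shift=7
  byte[11]=0x2D cont=0 payload=0x2D=45: acc |= 45<<7 -> acc=5870 shift=14 [end]
Varint 5: bytes[10:12] = EE 2D -> value 5870 (2 byte(s))

Answer: 792936 125 1410 115707419 5870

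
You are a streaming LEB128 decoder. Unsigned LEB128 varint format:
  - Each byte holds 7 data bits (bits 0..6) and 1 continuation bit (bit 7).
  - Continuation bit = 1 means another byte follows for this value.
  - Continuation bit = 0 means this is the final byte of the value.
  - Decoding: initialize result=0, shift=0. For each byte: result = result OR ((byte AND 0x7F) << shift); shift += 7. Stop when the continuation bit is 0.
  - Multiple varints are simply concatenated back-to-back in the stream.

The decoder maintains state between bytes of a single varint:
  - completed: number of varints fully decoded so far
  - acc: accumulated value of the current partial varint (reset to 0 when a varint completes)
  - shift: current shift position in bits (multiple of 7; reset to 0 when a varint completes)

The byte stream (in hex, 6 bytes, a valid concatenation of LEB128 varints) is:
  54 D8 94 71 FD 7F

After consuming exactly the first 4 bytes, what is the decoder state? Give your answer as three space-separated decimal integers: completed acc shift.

Answer: 2 0 0

Derivation:
byte[0]=0x54 cont=0 payload=0x54: varint #1 complete (value=84); reset -> completed=1 acc=0 shift=0
byte[1]=0xD8 cont=1 payload=0x58: acc |= 88<<0 -> completed=1 acc=88 shift=7
byte[2]=0x94 cont=1 payload=0x14: acc |= 20<<7 -> completed=1 acc=2648 shift=14
byte[3]=0x71 cont=0 payload=0x71: varint #2 complete (value=1854040); reset -> completed=2 acc=0 shift=0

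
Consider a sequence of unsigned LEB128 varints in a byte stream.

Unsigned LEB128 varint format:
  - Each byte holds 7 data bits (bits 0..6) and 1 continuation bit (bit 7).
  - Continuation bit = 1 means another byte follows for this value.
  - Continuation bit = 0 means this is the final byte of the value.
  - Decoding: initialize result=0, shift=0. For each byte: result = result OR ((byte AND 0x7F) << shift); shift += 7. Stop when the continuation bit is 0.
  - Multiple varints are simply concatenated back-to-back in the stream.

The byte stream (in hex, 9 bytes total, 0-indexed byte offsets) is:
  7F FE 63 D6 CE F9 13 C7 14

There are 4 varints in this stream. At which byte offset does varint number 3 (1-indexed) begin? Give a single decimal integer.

Answer: 3

Derivation:
  byte[0]=0x7F cont=0 payload=0x7F=127: acc |= 127<<0 -> acc=127 shift=7 [end]
Varint 1: bytes[0:1] = 7F -> value 127 (1 byte(s))
  byte[1]=0xFE cont=1 payload=0x7E=126: acc |= 126<<0 -> acc=126 shift=7
  byte[2]=0x63 cont=0 payload=0x63=99: acc |= 99<<7 -> acc=12798 shift=14 [end]
Varint 2: bytes[1:3] = FE 63 -> value 12798 (2 byte(s))
  byte[3]=0xD6 cont=1 payload=0x56=86: acc |= 86<<0 -> acc=86 shift=7
  byte[4]=0xCE cont=1 payload=0x4E=78: acc |= 78<<7 -> acc=10070 shift=14
  byte[5]=0xF9 cont=1 payload=0x79=121: acc |= 121<<14 -> acc=1992534 shift=21
  byte[6]=0x13 cont=0 payload=0x13=19: acc |= 19<<21 -> acc=41838422 shift=28 [end]
Varint 3: bytes[3:7] = D6 CE F9 13 -> value 41838422 (4 byte(s))
  byte[7]=0xC7 cont=1 payload=0x47=71: acc |= 71<<0 -> acc=71 shift=7
  byte[8]=0x14 cont=0 payload=0x14=20: acc |= 20<<7 -> acc=2631 shift=14 [end]
Varint 4: bytes[7:9] = C7 14 -> value 2631 (2 byte(s))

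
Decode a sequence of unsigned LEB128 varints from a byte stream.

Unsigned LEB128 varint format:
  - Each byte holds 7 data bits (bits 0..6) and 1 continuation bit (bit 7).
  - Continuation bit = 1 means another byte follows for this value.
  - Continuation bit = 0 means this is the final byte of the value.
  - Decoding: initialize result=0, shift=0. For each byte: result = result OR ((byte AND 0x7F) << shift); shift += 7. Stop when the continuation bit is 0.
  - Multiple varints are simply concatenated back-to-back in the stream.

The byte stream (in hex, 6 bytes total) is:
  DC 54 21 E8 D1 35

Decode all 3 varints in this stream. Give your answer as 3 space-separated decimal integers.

Answer: 10844 33 878824

Derivation:
  byte[0]=0xDC cont=1 payload=0x5C=92: acc |= 92<<0 -> acc=92 shift=7
  byte[1]=0x54 cont=0 payload=0x54=84: acc |= 84<<7 -> acc=10844 shift=14 [end]
Varint 1: bytes[0:2] = DC 54 -> value 10844 (2 byte(s))
  byte[2]=0x21 cont=0 payload=0x21=33: acc |= 33<<0 -> acc=33 shift=7 [end]
Varint 2: bytes[2:3] = 21 -> value 33 (1 byte(s))
  byte[3]=0xE8 cont=1 payload=0x68=104: acc |= 104<<0 -> acc=104 shift=7
  byte[4]=0xD1 cont=1 payload=0x51=81: acc |= 81<<7 -> acc=10472 shift=14
  byte[5]=0x35 cont=0 payload=0x35=53: acc |= 53<<14 -> acc=878824 shift=21 [end]
Varint 3: bytes[3:6] = E8 D1 35 -> value 878824 (3 byte(s))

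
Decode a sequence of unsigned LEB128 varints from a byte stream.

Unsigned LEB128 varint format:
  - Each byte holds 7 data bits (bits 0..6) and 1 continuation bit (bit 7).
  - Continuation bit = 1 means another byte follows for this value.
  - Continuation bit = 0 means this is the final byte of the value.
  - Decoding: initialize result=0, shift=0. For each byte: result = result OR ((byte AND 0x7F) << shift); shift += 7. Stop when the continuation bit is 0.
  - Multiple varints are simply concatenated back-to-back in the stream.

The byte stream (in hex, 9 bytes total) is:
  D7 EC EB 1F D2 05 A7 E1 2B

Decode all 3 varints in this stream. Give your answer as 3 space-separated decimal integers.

  byte[0]=0xD7 cont=1 payload=0x57=87: acc |= 87<<0 -> acc=87 shift=7
  byte[1]=0xEC cont=1 payload=0x6C=108: acc |= 108<<7 -> acc=13911 shift=14
  byte[2]=0xEB cont=1 payload=0x6B=107: acc |= 107<<14 -> acc=1766999 shift=21
  byte[3]=0x1F cont=0 payload=0x1F=31: acc |= 31<<21 -> acc=66778711 shift=28 [end]
Varint 1: bytes[0:4] = D7 EC EB 1F -> value 66778711 (4 byte(s))
  byte[4]=0xD2 cont=1 payload=0x52=82: acc |= 82<<0 -> acc=82 shift=7
  byte[5]=0x05 cont=0 payload=0x05=5: acc |= 5<<7 -> acc=722 shift=14 [end]
Varint 2: bytes[4:6] = D2 05 -> value 722 (2 byte(s))
  byte[6]=0xA7 cont=1 payload=0x27=39: acc |= 39<<0 -> acc=39 shift=7
  byte[7]=0xE1 cont=1 payload=0x61=97: acc |= 97<<7 -> acc=12455 shift=14
  byte[8]=0x2B cont=0 payload=0x2B=43: acc |= 43<<14 -> acc=716967 shift=21 [end]
Varint 3: bytes[6:9] = A7 E1 2B -> value 716967 (3 byte(s))

Answer: 66778711 722 716967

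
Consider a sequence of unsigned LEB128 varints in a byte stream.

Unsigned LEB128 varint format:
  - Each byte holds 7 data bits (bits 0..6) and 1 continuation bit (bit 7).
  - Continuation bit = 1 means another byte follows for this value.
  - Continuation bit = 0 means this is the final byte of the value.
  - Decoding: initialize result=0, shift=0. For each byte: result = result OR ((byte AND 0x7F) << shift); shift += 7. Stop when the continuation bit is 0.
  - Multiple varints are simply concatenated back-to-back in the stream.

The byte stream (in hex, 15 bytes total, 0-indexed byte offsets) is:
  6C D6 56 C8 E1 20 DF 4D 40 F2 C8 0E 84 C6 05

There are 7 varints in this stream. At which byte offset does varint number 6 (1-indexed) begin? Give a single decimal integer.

  byte[0]=0x6C cont=0 payload=0x6C=108: acc |= 108<<0 -> acc=108 shift=7 [end]
Varint 1: bytes[0:1] = 6C -> value 108 (1 byte(s))
  byte[1]=0xD6 cont=1 payload=0x56=86: acc |= 86<<0 -> acc=86 shift=7
  byte[2]=0x56 cont=0 payload=0x56=86: acc |= 86<<7 -> acc=11094 shift=14 [end]
Varint 2: bytes[1:3] = D6 56 -> value 11094 (2 byte(s))
  byte[3]=0xC8 cont=1 payload=0x48=72: acc |= 72<<0 -> acc=72 shift=7
  byte[4]=0xE1 cont=1 payload=0x61=97: acc |= 97<<7 -> acc=12488 shift=14
  byte[5]=0x20 cont=0 payload=0x20=32: acc |= 32<<14 -> acc=536776 shift=21 [end]
Varint 3: bytes[3:6] = C8 E1 20 -> value 536776 (3 byte(s))
  byte[6]=0xDF cont=1 payload=0x5F=95: acc |= 95<<0 -> acc=95 shift=7
  byte[7]=0x4D cont=0 payload=0x4D=77: acc |= 77<<7 -> acc=9951 shift=14 [end]
Varint 4: bytes[6:8] = DF 4D -> value 9951 (2 byte(s))
  byte[8]=0x40 cont=0 payload=0x40=64: acc |= 64<<0 -> acc=64 shift=7 [end]
Varint 5: bytes[8:9] = 40 -> value 64 (1 byte(s))
  byte[9]=0xF2 cont=1 payload=0x72=114: acc |= 114<<0 -> acc=114 shift=7
  byte[10]=0xC8 cont=1 payload=0x48=72: acc |= 72<<7 -> acc=9330 shift=14
  byte[11]=0x0E cont=0 payload=0x0E=14: acc |= 14<<14 -> acc=238706 shift=21 [end]
Varint 6: bytes[9:12] = F2 C8 0E -> value 238706 (3 byte(s))
  byte[12]=0x84 cont=1 payload=0x04=4: acc |= 4<<0 -> acc=4 shift=7
  byte[13]=0xC6 cont=1 payload=0x46=70: acc |= 70<<7 -> acc=8964 shift=14
  byte[14]=0x05 cont=0 payload=0x05=5: acc |= 5<<14 -> acc=90884 shift=21 [end]
Varint 7: bytes[12:15] = 84 C6 05 -> value 90884 (3 byte(s))

Answer: 9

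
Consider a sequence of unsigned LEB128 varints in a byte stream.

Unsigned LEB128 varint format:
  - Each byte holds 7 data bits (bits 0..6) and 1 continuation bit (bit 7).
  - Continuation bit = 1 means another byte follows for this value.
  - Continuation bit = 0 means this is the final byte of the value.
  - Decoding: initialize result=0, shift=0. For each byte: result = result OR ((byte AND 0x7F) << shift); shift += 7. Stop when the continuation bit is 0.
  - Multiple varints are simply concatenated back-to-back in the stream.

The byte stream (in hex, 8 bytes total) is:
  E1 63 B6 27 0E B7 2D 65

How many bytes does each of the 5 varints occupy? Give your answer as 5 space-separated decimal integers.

Answer: 2 2 1 2 1

Derivation:
  byte[0]=0xE1 cont=1 payload=0x61=97: acc |= 97<<0 -> acc=97 shift=7
  byte[1]=0x63 cont=0 payload=0x63=99: acc |= 99<<7 -> acc=12769 shift=14 [end]
Varint 1: bytes[0:2] = E1 63 -> value 12769 (2 byte(s))
  byte[2]=0xB6 cont=1 payload=0x36=54: acc |= 54<<0 -> acc=54 shift=7
  byte[3]=0x27 cont=0 payload=0x27=39: acc |= 39<<7 -> acc=5046 shift=14 [end]
Varint 2: bytes[2:4] = B6 27 -> value 5046 (2 byte(s))
  byte[4]=0x0E cont=0 payload=0x0E=14: acc |= 14<<0 -> acc=14 shift=7 [end]
Varint 3: bytes[4:5] = 0E -> value 14 (1 byte(s))
  byte[5]=0xB7 cont=1 payload=0x37=55: acc |= 55<<0 -> acc=55 shift=7
  byte[6]=0x2D cont=0 payload=0x2D=45: acc |= 45<<7 -> acc=5815 shift=14 [end]
Varint 4: bytes[5:7] = B7 2D -> value 5815 (2 byte(s))
  byte[7]=0x65 cont=0 payload=0x65=101: acc |= 101<<0 -> acc=101 shift=7 [end]
Varint 5: bytes[7:8] = 65 -> value 101 (1 byte(s))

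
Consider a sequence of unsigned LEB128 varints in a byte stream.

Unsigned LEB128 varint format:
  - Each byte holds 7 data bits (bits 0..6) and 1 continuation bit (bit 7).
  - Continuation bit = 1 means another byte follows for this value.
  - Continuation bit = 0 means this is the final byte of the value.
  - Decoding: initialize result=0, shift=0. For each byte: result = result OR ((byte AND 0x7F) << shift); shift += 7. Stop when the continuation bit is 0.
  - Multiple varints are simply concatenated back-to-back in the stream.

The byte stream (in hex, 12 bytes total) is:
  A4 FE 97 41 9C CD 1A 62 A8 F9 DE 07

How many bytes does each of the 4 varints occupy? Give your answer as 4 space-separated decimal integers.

  byte[0]=0xA4 cont=1 payload=0x24=36: acc |= 36<<0 -> acc=36 shift=7
  byte[1]=0xFE cont=1 payload=0x7E=126: acc |= 126<<7 -> acc=16164 shift=14
  byte[2]=0x97 cont=1 payload=0x17=23: acc |= 23<<14 -> acc=392996 shift=21
  byte[3]=0x41 cont=0 payload=0x41=65: acc |= 65<<21 -> acc=136707876 shift=28 [end]
Varint 1: bytes[0:4] = A4 FE 97 41 -> value 136707876 (4 byte(s))
  byte[4]=0x9C cont=1 payload=0x1C=28: acc |= 28<<0 -> acc=28 shift=7
  byte[5]=0xCD cont=1 payload=0x4D=77: acc |= 77<<7 -> acc=9884 shift=14
  byte[6]=0x1A cont=0 payload=0x1A=26: acc |= 26<<14 -> acc=435868 shift=21 [end]
Varint 2: bytes[4:7] = 9C CD 1A -> value 435868 (3 byte(s))
  byte[7]=0x62 cont=0 payload=0x62=98: acc |= 98<<0 -> acc=98 shift=7 [end]
Varint 3: bytes[7:8] = 62 -> value 98 (1 byte(s))
  byte[8]=0xA8 cont=1 payload=0x28=40: acc |= 40<<0 -> acc=40 shift=7
  byte[9]=0xF9 cont=1 payload=0x79=121: acc |= 121<<7 -> acc=15528 shift=14
  byte[10]=0xDE cont=1 payload=0x5E=94: acc |= 94<<14 -> acc=1555624 shift=21
  byte[11]=0x07 cont=0 payload=0x07=7: acc |= 7<<21 -> acc=16235688 shift=28 [end]
Varint 4: bytes[8:12] = A8 F9 DE 07 -> value 16235688 (4 byte(s))

Answer: 4 3 1 4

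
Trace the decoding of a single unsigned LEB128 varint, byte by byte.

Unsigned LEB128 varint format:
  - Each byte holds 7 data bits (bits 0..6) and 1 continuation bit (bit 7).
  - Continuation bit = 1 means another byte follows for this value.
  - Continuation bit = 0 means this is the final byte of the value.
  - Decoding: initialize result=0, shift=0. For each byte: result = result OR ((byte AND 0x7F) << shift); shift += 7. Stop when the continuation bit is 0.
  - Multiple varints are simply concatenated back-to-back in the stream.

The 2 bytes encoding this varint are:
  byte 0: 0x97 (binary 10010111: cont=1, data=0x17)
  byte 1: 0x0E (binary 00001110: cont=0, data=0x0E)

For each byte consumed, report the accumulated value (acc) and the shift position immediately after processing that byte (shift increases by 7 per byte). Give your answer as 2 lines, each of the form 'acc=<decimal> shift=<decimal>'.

byte 0=0x97: payload=0x17=23, contrib = 23<<0 = 23; acc -> 23, shift -> 7
byte 1=0x0E: payload=0x0E=14, contrib = 14<<7 = 1792; acc -> 1815, shift -> 14

Answer: acc=23 shift=7
acc=1815 shift=14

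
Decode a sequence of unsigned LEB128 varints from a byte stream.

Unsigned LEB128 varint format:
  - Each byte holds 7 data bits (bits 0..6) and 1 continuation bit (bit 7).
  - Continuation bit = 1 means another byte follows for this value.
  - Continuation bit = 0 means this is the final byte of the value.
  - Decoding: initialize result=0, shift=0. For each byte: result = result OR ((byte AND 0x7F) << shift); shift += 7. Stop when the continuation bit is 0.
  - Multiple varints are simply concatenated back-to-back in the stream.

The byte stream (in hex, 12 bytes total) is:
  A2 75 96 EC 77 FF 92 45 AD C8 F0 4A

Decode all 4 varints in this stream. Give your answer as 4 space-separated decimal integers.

  byte[0]=0xA2 cont=1 payload=0x22=34: acc |= 34<<0 -> acc=34 shift=7
  byte[1]=0x75 cont=0 payload=0x75=117: acc |= 117<<7 -> acc=15010 shift=14 [end]
Varint 1: bytes[0:2] = A2 75 -> value 15010 (2 byte(s))
  byte[2]=0x96 cont=1 payload=0x16=22: acc |= 22<<0 -> acc=22 shift=7
  byte[3]=0xEC cont=1 payload=0x6C=108: acc |= 108<<7 -> acc=13846 shift=14
  byte[4]=0x77 cont=0 payload=0x77=119: acc |= 119<<14 -> acc=1963542 shift=21 [end]
Varint 2: bytes[2:5] = 96 EC 77 -> value 1963542 (3 byte(s))
  byte[5]=0xFF cont=1 payload=0x7F=127: acc |= 127<<0 -> acc=127 shift=7
  byte[6]=0x92 cont=1 payload=0x12=18: acc |= 18<<7 -> acc=2431 shift=14
  byte[7]=0x45 cont=0 payload=0x45=69: acc |= 69<<14 -> acc=1132927 shift=21 [end]
Varint 3: bytes[5:8] = FF 92 45 -> value 1132927 (3 byte(s))
  byte[8]=0xAD cont=1 payload=0x2D=45: acc |= 45<<0 -> acc=45 shift=7
  byte[9]=0xC8 cont=1 payload=0x48=72: acc |= 72<<7 -> acc=9261 shift=14
  byte[10]=0xF0 cont=1 payload=0x70=112: acc |= 112<<14 -> acc=1844269 shift=21
  byte[11]=0x4A cont=0 payload=0x4A=74: acc |= 74<<21 -> acc=157033517 shift=28 [end]
Varint 4: bytes[8:12] = AD C8 F0 4A -> value 157033517 (4 byte(s))

Answer: 15010 1963542 1132927 157033517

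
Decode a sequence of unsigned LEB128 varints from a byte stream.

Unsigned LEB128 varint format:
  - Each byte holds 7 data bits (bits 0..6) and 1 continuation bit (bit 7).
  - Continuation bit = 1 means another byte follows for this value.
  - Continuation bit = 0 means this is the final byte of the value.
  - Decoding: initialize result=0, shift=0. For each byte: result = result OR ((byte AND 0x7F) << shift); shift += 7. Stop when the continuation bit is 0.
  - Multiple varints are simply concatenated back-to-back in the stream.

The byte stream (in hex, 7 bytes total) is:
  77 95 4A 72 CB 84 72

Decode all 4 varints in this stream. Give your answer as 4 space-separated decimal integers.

Answer: 119 9493 114 1868363

Derivation:
  byte[0]=0x77 cont=0 payload=0x77=119: acc |= 119<<0 -> acc=119 shift=7 [end]
Varint 1: bytes[0:1] = 77 -> value 119 (1 byte(s))
  byte[1]=0x95 cont=1 payload=0x15=21: acc |= 21<<0 -> acc=21 shift=7
  byte[2]=0x4A cont=0 payload=0x4A=74: acc |= 74<<7 -> acc=9493 shift=14 [end]
Varint 2: bytes[1:3] = 95 4A -> value 9493 (2 byte(s))
  byte[3]=0x72 cont=0 payload=0x72=114: acc |= 114<<0 -> acc=114 shift=7 [end]
Varint 3: bytes[3:4] = 72 -> value 114 (1 byte(s))
  byte[4]=0xCB cont=1 payload=0x4B=75: acc |= 75<<0 -> acc=75 shift=7
  byte[5]=0x84 cont=1 payload=0x04=4: acc |= 4<<7 -> acc=587 shift=14
  byte[6]=0x72 cont=0 payload=0x72=114: acc |= 114<<14 -> acc=1868363 shift=21 [end]
Varint 4: bytes[4:7] = CB 84 72 -> value 1868363 (3 byte(s))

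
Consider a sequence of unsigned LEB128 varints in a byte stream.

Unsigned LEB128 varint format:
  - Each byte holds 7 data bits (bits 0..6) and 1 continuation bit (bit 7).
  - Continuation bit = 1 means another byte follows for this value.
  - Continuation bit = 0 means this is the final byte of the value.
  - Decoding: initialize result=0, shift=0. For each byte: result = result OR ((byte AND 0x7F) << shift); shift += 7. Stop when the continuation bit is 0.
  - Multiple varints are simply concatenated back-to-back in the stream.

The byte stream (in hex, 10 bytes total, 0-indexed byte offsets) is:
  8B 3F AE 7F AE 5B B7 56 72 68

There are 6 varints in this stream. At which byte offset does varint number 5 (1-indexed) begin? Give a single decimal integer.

  byte[0]=0x8B cont=1 payload=0x0B=11: acc |= 11<<0 -> acc=11 shift=7
  byte[1]=0x3F cont=0 payload=0x3F=63: acc |= 63<<7 -> acc=8075 shift=14 [end]
Varint 1: bytes[0:2] = 8B 3F -> value 8075 (2 byte(s))
  byte[2]=0xAE cont=1 payload=0x2E=46: acc |= 46<<0 -> acc=46 shift=7
  byte[3]=0x7F cont=0 payload=0x7F=127: acc |= 127<<7 -> acc=16302 shift=14 [end]
Varint 2: bytes[2:4] = AE 7F -> value 16302 (2 byte(s))
  byte[4]=0xAE cont=1 payload=0x2E=46: acc |= 46<<0 -> acc=46 shift=7
  byte[5]=0x5B cont=0 payload=0x5B=91: acc |= 91<<7 -> acc=11694 shift=14 [end]
Varint 3: bytes[4:6] = AE 5B -> value 11694 (2 byte(s))
  byte[6]=0xB7 cont=1 payload=0x37=55: acc |= 55<<0 -> acc=55 shift=7
  byte[7]=0x56 cont=0 payload=0x56=86: acc |= 86<<7 -> acc=11063 shift=14 [end]
Varint 4: bytes[6:8] = B7 56 -> value 11063 (2 byte(s))
  byte[8]=0x72 cont=0 payload=0x72=114: acc |= 114<<0 -> acc=114 shift=7 [end]
Varint 5: bytes[8:9] = 72 -> value 114 (1 byte(s))
  byte[9]=0x68 cont=0 payload=0x68=104: acc |= 104<<0 -> acc=104 shift=7 [end]
Varint 6: bytes[9:10] = 68 -> value 104 (1 byte(s))

Answer: 8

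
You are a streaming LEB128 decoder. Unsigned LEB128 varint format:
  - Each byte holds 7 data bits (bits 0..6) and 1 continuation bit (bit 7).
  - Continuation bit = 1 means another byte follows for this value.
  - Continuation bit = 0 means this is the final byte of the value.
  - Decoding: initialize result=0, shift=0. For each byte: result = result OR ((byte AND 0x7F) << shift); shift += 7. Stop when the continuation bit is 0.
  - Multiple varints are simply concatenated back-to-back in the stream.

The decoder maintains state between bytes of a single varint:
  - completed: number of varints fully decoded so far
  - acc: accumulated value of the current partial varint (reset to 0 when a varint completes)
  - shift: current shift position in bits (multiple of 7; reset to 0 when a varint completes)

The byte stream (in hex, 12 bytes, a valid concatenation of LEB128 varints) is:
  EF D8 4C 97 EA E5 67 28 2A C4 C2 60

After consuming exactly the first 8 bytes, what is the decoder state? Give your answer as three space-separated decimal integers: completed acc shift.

byte[0]=0xEF cont=1 payload=0x6F: acc |= 111<<0 -> completed=0 acc=111 shift=7
byte[1]=0xD8 cont=1 payload=0x58: acc |= 88<<7 -> completed=0 acc=11375 shift=14
byte[2]=0x4C cont=0 payload=0x4C: varint #1 complete (value=1256559); reset -> completed=1 acc=0 shift=0
byte[3]=0x97 cont=1 payload=0x17: acc |= 23<<0 -> completed=1 acc=23 shift=7
byte[4]=0xEA cont=1 payload=0x6A: acc |= 106<<7 -> completed=1 acc=13591 shift=14
byte[5]=0xE5 cont=1 payload=0x65: acc |= 101<<14 -> completed=1 acc=1668375 shift=21
byte[6]=0x67 cont=0 payload=0x67: varint #2 complete (value=217675031); reset -> completed=2 acc=0 shift=0
byte[7]=0x28 cont=0 payload=0x28: varint #3 complete (value=40); reset -> completed=3 acc=0 shift=0

Answer: 3 0 0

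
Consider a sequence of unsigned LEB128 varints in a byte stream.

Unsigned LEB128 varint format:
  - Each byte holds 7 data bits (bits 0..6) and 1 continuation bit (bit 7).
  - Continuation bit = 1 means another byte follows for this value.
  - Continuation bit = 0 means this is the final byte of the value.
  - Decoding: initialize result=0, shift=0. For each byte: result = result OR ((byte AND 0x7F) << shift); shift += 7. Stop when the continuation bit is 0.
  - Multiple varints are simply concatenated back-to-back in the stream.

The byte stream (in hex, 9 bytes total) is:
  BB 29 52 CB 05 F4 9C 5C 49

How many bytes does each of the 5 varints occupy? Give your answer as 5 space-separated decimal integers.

  byte[0]=0xBB cont=1 payload=0x3B=59: acc |= 59<<0 -> acc=59 shift=7
  byte[1]=0x29 cont=0 payload=0x29=41: acc |= 41<<7 -> acc=5307 shift=14 [end]
Varint 1: bytes[0:2] = BB 29 -> value 5307 (2 byte(s))
  byte[2]=0x52 cont=0 payload=0x52=82: acc |= 82<<0 -> acc=82 shift=7 [end]
Varint 2: bytes[2:3] = 52 -> value 82 (1 byte(s))
  byte[3]=0xCB cont=1 payload=0x4B=75: acc |= 75<<0 -> acc=75 shift=7
  byte[4]=0x05 cont=0 payload=0x05=5: acc |= 5<<7 -> acc=715 shift=14 [end]
Varint 3: bytes[3:5] = CB 05 -> value 715 (2 byte(s))
  byte[5]=0xF4 cont=1 payload=0x74=116: acc |= 116<<0 -> acc=116 shift=7
  byte[6]=0x9C cont=1 payload=0x1C=28: acc |= 28<<7 -> acc=3700 shift=14
  byte[7]=0x5C cont=0 payload=0x5C=92: acc |= 92<<14 -> acc=1511028 shift=21 [end]
Varint 4: bytes[5:8] = F4 9C 5C -> value 1511028 (3 byte(s))
  byte[8]=0x49 cont=0 payload=0x49=73: acc |= 73<<0 -> acc=73 shift=7 [end]
Varint 5: bytes[8:9] = 49 -> value 73 (1 byte(s))

Answer: 2 1 2 3 1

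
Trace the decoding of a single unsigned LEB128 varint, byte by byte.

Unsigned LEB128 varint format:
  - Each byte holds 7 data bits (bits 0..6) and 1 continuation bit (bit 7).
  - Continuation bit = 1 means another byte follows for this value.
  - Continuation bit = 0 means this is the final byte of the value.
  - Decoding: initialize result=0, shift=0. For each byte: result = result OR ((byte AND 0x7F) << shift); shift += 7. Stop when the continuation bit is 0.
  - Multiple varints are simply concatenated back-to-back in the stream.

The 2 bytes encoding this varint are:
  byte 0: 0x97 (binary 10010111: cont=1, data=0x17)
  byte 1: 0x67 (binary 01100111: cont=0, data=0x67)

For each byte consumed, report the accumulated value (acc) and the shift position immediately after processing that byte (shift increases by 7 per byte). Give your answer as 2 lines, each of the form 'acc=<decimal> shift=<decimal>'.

byte 0=0x97: payload=0x17=23, contrib = 23<<0 = 23; acc -> 23, shift -> 7
byte 1=0x67: payload=0x67=103, contrib = 103<<7 = 13184; acc -> 13207, shift -> 14

Answer: acc=23 shift=7
acc=13207 shift=14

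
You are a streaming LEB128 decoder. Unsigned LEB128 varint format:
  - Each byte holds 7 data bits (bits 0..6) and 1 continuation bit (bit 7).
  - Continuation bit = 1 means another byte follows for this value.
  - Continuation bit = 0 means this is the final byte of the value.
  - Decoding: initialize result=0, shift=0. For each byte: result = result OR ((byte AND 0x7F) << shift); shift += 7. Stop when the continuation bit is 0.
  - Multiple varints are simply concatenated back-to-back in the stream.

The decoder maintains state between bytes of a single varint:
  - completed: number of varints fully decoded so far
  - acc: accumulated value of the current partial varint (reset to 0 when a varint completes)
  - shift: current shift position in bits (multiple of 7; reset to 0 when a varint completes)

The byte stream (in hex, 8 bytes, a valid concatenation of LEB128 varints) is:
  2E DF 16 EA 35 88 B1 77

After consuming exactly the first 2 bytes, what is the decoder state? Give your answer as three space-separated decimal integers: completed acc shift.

Answer: 1 95 7

Derivation:
byte[0]=0x2E cont=0 payload=0x2E: varint #1 complete (value=46); reset -> completed=1 acc=0 shift=0
byte[1]=0xDF cont=1 payload=0x5F: acc |= 95<<0 -> completed=1 acc=95 shift=7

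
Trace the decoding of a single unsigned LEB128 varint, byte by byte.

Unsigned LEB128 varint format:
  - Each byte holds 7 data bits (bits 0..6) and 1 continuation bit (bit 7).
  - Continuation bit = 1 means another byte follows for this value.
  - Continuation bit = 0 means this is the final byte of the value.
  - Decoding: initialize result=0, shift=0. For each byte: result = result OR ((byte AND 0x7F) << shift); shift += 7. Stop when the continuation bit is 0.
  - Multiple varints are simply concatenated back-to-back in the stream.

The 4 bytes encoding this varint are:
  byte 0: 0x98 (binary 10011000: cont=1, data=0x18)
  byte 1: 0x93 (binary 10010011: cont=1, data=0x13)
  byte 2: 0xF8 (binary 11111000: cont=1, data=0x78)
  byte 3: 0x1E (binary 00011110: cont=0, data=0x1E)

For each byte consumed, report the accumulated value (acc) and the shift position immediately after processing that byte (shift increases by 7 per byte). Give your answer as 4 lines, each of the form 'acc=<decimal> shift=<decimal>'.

byte 0=0x98: payload=0x18=24, contrib = 24<<0 = 24; acc -> 24, shift -> 7
byte 1=0x93: payload=0x13=19, contrib = 19<<7 = 2432; acc -> 2456, shift -> 14
byte 2=0xF8: payload=0x78=120, contrib = 120<<14 = 1966080; acc -> 1968536, shift -> 21
byte 3=0x1E: payload=0x1E=30, contrib = 30<<21 = 62914560; acc -> 64883096, shift -> 28

Answer: acc=24 shift=7
acc=2456 shift=14
acc=1968536 shift=21
acc=64883096 shift=28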